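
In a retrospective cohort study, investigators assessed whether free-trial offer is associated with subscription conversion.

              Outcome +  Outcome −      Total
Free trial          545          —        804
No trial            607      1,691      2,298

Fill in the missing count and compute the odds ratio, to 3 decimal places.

The missing cell is in the exposed row: 804 − 545 = 259.
So a = 545, b = 259, c = 607, d = 1691.
OR = (a·d)/(b·c) = (545 × 1691) / (259 × 607) = 921595 / 157213 = 5.86208

5.862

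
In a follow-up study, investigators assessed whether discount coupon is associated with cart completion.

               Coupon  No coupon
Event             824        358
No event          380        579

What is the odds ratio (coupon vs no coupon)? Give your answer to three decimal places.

3.507

Reading the table with exposure as columns: a = 824 (Coupon, case), b = 380 (Coupon, non-case), c = 358 (No coupon, case), d = 579.
OR = (a·d)/(b·c) = (824 × 579) / (380 × 358) = 477096 / 136040 = 3.50703
The odds of cart completion are about 3.51 times as high in the coupon group.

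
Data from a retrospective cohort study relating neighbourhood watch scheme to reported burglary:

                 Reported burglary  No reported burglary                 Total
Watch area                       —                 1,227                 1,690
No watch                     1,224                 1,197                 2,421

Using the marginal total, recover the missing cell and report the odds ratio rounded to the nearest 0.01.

0.37

The missing cell is in the exposed row: 1690 − 1227 = 463.
So a = 463, b = 1227, c = 1224, d = 1197.
OR = (a·d)/(b·c) = (463 × 1197) / (1227 × 1224) = 554211 / 1501848 = 0.36902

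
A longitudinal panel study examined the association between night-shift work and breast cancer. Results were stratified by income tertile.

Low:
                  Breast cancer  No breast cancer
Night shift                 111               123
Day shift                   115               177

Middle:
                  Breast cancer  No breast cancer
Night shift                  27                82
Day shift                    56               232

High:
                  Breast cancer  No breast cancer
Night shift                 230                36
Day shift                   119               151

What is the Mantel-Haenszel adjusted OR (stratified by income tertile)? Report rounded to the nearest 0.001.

2.539

OR_MH = Σ(aᵢdᵢ/nᵢ) / Σ(bᵢcᵢ/nᵢ), where nᵢ is the stratum total.
Stratum 1 (Low): n = 526; a·d/n = 111·177/526 = 37.3517; b·c/n = 123·115/526 = 26.8916
Stratum 2 (Middle): n = 397; a·d/n = 27·232/397 = 15.7783; b·c/n = 82·56/397 = 11.5668
Stratum 3 (High): n = 536; a·d/n = 230·151/536 = 64.7948; b·c/n = 36·119/536 = 7.9925
OR_MH = (37.3517 + 15.7783 + 64.7948) / (26.8916 + 11.5668 + 7.9925) = 117.9248 / 46.4509 = 2.53870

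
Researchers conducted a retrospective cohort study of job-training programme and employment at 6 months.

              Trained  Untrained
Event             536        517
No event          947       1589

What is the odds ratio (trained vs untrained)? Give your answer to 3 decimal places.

1.740

Reading the table with exposure as columns: a = 536 (Trained, case), b = 947 (Trained, non-case), c = 517 (Untrained, case), d = 1589.
OR = (a·d)/(b·c) = (536 × 1589) / (947 × 517) = 851704 / 489599 = 1.73960
The odds of employment at 6 months are about 1.74 times as high in the trained group.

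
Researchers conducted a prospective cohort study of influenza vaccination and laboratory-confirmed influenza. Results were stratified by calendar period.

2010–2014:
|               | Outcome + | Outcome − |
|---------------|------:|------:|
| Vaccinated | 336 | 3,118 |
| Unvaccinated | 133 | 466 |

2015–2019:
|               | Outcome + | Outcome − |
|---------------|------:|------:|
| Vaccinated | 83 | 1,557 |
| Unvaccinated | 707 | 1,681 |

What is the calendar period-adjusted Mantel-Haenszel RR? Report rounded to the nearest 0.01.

RR_MH = Σ(aᵢ·n₀ᵢ/nᵢ) / Σ(cᵢ·n₁ᵢ/nᵢ), with n₁ᵢ = aᵢ+bᵢ (exposed), n₀ᵢ = cᵢ+dᵢ (unexposed), nᵢ = n₁ᵢ+n₀ᵢ.
Stratum 1 (2010–2014): n₁ = 3454, n₀ = 599, n = 4053; a·n₀/n = 336·599/4053 = 49.6580; c·n₁/n = 133·3454/4053 = 113.3437
Stratum 2 (2015–2019): n₁ = 1640, n₀ = 2388, n = 4028; a·n₀/n = 83·2388/4028 = 49.2066; c·n₁/n = 707·1640/4028 = 287.8550
RR_MH = (49.6580 + 49.2066) / (113.3437 + 287.8550) = 98.8646 / 401.1987 = 0.24642

0.25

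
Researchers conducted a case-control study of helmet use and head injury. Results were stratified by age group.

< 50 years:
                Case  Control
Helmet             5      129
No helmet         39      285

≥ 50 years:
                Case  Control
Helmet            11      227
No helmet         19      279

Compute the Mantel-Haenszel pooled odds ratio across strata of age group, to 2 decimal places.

0.46

OR_MH = Σ(aᵢdᵢ/nᵢ) / Σ(bᵢcᵢ/nᵢ), where nᵢ is the stratum total.
Stratum 1 (< 50 years): n = 458; a·d/n = 5·285/458 = 3.1114; b·c/n = 129·39/458 = 10.9847
Stratum 2 (≥ 50 years): n = 536; a·d/n = 11·279/536 = 5.7257; b·c/n = 227·19/536 = 8.0466
OR_MH = (3.1114 + 5.7257) / (10.9847 + 8.0466) = 8.8371 / 19.0314 = 0.46434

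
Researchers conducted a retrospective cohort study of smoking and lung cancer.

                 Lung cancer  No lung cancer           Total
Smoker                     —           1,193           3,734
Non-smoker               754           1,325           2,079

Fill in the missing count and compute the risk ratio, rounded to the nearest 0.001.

The missing cell is in the exposed row: 3734 − 1193 = 2541.
So a = 2541, b = 1193, c = 754, d = 1325.
RR = [a/(a+b)] / [c/(c+d)] = (2541/3734) / (754/2079) = 0.68050/0.36267 = 1.87635

1.876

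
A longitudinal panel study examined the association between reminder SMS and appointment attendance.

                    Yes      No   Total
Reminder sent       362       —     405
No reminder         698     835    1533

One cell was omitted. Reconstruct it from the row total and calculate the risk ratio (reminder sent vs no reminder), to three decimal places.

The missing cell is in the exposed row: 405 − 362 = 43.
So a = 362, b = 43, c = 698, d = 835.
RR = [a/(a+b)] / [c/(c+d)] = (362/405) / (698/1533) = 0.89383/0.45532 = 1.96309

1.963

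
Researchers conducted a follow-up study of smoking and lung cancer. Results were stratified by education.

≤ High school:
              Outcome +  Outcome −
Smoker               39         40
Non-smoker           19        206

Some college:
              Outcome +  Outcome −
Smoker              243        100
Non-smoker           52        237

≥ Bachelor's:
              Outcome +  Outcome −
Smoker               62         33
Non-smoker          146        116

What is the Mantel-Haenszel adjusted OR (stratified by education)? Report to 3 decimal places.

OR_MH = Σ(aᵢdᵢ/nᵢ) / Σ(bᵢcᵢ/nᵢ), where nᵢ is the stratum total.
Stratum 1 (≤ High school): n = 304; a·d/n = 39·206/304 = 26.4276; b·c/n = 40·19/304 = 2.5000
Stratum 2 (Some college): n = 632; a·d/n = 243·237/632 = 91.1250; b·c/n = 100·52/632 = 8.2278
Stratum 3 (≥ Bachelor's): n = 357; a·d/n = 62·116/357 = 20.1457; b·c/n = 33·146/357 = 13.4958
OR_MH = (26.4276 + 91.1250 + 20.1457) / (2.5000 + 8.2278 + 13.4958) = 137.6983 / 24.2236 = 5.68446

5.684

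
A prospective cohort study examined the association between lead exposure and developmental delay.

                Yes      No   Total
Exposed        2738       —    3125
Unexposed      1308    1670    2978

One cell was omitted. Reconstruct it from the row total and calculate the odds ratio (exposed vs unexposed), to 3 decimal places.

9.033

The missing cell is in the exposed row: 3125 − 2738 = 387.
So a = 2738, b = 387, c = 1308, d = 1670.
OR = (a·d)/(b·c) = (2738 × 1670) / (387 × 1308) = 4572460 / 506196 = 9.03298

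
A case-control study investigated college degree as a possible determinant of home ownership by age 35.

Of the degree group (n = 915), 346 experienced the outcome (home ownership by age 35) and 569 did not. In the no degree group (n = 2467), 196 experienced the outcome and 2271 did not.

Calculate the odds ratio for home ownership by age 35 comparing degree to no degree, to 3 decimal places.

7.046

From the description: a = 346, b = 569, c = 196, d = 2271.
OR = (a·d)/(b·c) = (346 × 2271) / (569 × 196) = 785766 / 111524 = 7.04571
The odds of home ownership by age 35 are about 7.05 times as high in the degree group.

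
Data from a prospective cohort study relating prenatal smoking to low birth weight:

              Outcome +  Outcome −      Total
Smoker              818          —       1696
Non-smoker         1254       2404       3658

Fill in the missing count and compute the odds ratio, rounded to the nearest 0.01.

The missing cell is in the exposed row: 1696 − 818 = 878.
So a = 818, b = 878, c = 1254, d = 2404.
OR = (a·d)/(b·c) = (818 × 2404) / (878 × 1254) = 1966472 / 1101012 = 1.78606

1.79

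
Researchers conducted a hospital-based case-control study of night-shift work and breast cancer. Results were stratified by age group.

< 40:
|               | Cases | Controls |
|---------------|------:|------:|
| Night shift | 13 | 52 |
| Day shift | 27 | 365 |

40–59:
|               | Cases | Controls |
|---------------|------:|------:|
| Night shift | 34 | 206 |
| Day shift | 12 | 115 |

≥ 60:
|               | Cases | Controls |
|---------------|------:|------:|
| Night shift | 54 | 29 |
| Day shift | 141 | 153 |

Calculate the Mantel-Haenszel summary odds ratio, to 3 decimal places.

2.080

OR_MH = Σ(aᵢdᵢ/nᵢ) / Σ(bᵢcᵢ/nᵢ), where nᵢ is the stratum total.
Stratum 1 (< 40): n = 457; a·d/n = 13·365/457 = 10.3829; b·c/n = 52·27/457 = 3.0722
Stratum 2 (40–59): n = 367; a·d/n = 34·115/367 = 10.6540; b·c/n = 206·12/367 = 6.7357
Stratum 3 (≥ 60): n = 377; a·d/n = 54·153/377 = 21.9151; b·c/n = 29·141/377 = 10.8462
OR_MH = (10.3829 + 10.6540 + 21.9151) / (3.0722 + 6.7357 + 10.8462) = 42.9520 / 20.6541 = 2.07959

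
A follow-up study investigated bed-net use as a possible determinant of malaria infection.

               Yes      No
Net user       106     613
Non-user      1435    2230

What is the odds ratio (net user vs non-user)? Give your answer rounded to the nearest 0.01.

Cells: a = 106, b = 613, c = 1435, d = 2230.
OR = (a·d)/(b·c) = (106 × 2230) / (613 × 1435) = 236380 / 879655 = 0.26872
Exposure is associated with lower odds of malaria infection (OR = 0.27 < 1).

0.27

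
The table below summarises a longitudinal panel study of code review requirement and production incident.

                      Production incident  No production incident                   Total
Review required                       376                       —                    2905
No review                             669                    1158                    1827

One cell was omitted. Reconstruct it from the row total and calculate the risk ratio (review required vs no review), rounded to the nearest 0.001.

The missing cell is in the exposed row: 2905 − 376 = 2529.
So a = 376, b = 2529, c = 669, d = 1158.
RR = [a/(a+b)] / [c/(c+d)] = (376/2905) / (669/1827) = 0.12943/0.36617 = 0.35347

0.353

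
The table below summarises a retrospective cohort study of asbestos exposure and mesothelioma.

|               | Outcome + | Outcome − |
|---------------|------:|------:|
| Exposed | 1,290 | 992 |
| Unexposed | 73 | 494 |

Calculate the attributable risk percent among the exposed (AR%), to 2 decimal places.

Cells: a = 1290, b = 992, c = 73, d = 494.
Risk in exposed = 1290/2282 = 0.56529; risk in unexposed = 73/567 = 0.12875.
RR = 0.56529/0.12875 = 4.39071
AR% = (RR − 1)/RR × 100 = (4.39071 − 1)/4.39071 × 100 = 77.2246%

77.22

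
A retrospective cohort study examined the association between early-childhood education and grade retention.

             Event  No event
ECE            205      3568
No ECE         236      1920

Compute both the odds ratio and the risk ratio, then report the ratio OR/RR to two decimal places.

Cells: a = 205, b = 3568, c = 236, d = 1920.
OR = (205·1920)/(3568·236) = 393600/842048 = 0.46743
Risk in exposed = 205/3773 = 0.05433; risk in unexposed = 236/2156 = 0.10946; RR = 0.49637
OR/RR = 0.46743 / 0.49637 = 0.94170
The outcome is not rare, so the OR lies further from 1 than the RR.

0.94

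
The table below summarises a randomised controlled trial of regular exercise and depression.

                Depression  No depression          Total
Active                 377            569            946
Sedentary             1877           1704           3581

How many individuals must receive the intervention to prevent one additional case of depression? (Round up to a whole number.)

Risk in treated group = 377/946 = 0.39852; risk in control = 1877/3581 = 0.52416.
Absolute risk reduction = 0.52416 − 0.39852 = 0.12564
NNT = 1 / ARR = 1 / 0.12564 = 7.960 → round up → 8

8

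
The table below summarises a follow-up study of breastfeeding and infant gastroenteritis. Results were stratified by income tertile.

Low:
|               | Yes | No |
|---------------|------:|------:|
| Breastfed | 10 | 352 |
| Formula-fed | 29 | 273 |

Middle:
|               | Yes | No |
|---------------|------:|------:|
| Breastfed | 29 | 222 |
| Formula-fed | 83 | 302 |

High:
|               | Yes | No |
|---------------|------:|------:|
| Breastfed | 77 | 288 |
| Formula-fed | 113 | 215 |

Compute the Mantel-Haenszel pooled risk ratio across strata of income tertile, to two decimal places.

0.54

RR_MH = Σ(aᵢ·n₀ᵢ/nᵢ) / Σ(cᵢ·n₁ᵢ/nᵢ), with n₁ᵢ = aᵢ+bᵢ (exposed), n₀ᵢ = cᵢ+dᵢ (unexposed), nᵢ = n₁ᵢ+n₀ᵢ.
Stratum 1 (Low): n₁ = 362, n₀ = 302, n = 664; a·n₀/n = 10·302/664 = 4.5482; c·n₁/n = 29·362/664 = 15.8102
Stratum 2 (Middle): n₁ = 251, n₀ = 385, n = 636; a·n₀/n = 29·385/636 = 17.5550; c·n₁/n = 83·251/636 = 32.7563
Stratum 3 (High): n₁ = 365, n₀ = 328, n = 693; a·n₀/n = 77·328/693 = 36.4444; c·n₁/n = 113·365/693 = 59.5166
RR_MH = (4.5482 + 17.5550 + 36.4444) / (15.8102 + 32.7563 + 59.5166) = 58.5477 / 108.0831 = 0.54169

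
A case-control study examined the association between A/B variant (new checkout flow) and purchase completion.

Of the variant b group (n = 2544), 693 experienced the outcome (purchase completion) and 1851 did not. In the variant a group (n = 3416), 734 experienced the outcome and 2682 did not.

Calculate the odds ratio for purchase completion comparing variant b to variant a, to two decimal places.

From the description: a = 693, b = 1851, c = 734, d = 2682.
OR = (a·d)/(b·c) = (693 × 2682) / (1851 × 734) = 1858626 / 1358634 = 1.36801
The odds of purchase completion are about 1.37 times as high in the variant b group.

1.37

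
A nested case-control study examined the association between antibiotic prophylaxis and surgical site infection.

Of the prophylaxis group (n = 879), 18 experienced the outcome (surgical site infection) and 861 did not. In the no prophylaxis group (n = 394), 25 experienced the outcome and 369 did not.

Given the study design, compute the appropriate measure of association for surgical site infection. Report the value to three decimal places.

From the description: a = 18, b = 861, c = 25, d = 369.
This is a nested case-control study: participants were sampled on outcome status, so risks in the source population cannot be estimated directly — relative risk is not valid here. The odds ratio is the appropriate measure.
OR = (a·d)/(b·c) = (18 × 369) / (861 × 25) = 6642 / 21525 = 0.30857

0.309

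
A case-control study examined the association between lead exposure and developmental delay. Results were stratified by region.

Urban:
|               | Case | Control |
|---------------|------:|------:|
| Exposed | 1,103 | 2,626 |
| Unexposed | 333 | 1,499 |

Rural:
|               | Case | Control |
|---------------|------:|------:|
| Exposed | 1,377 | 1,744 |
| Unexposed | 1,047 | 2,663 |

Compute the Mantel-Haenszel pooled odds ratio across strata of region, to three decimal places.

1.965

OR_MH = Σ(aᵢdᵢ/nᵢ) / Σ(bᵢcᵢ/nᵢ), where nᵢ is the stratum total.
Stratum 1 (Urban): n = 5561; a·d/n = 1103·1499/5561 = 297.3201; b·c/n = 2626·333/5561 = 157.2483
Stratum 2 (Rural): n = 6831; a·d/n = 1377·2663/6831 = 536.8103; b·c/n = 1744·1047/6831 = 267.3061
OR_MH = (297.3201 + 536.8103) / (157.2483 + 267.3061) = 834.1304 / 424.5544 = 1.96472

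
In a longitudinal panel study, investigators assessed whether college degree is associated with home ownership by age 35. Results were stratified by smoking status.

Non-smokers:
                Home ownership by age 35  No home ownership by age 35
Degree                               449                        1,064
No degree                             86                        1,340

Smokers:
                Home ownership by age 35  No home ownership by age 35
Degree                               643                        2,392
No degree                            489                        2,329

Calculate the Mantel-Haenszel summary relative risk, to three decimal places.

RR_MH = Σ(aᵢ·n₀ᵢ/nᵢ) / Σ(cᵢ·n₁ᵢ/nᵢ), with n₁ᵢ = aᵢ+bᵢ (exposed), n₀ᵢ = cᵢ+dᵢ (unexposed), nᵢ = n₁ᵢ+n₀ᵢ.
Stratum 1 (Non-smokers): n₁ = 1513, n₀ = 1426, n = 2939; a·n₀/n = 449·1426/2939 = 217.8544; c·n₁/n = 86·1513/2939 = 44.2729
Stratum 2 (Smokers): n₁ = 3035, n₀ = 2818, n = 5853; a·n₀/n = 643·2818/5853 = 309.5804; c·n₁/n = 489·3035/5853 = 253.5648
RR_MH = (217.8544 + 309.5804) / (44.2729 + 253.5648) = 527.4348 / 297.8377 = 1.77088

1.771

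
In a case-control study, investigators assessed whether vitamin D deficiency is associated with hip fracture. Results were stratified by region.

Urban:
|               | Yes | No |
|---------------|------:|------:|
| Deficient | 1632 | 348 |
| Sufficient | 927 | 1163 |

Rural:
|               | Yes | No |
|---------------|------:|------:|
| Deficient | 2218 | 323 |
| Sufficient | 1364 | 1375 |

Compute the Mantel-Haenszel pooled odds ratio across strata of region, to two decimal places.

6.42

OR_MH = Σ(aᵢdᵢ/nᵢ) / Σ(bᵢcᵢ/nᵢ), where nᵢ is the stratum total.
Stratum 1 (Urban): n = 4070; a·d/n = 1632·1163/4070 = 466.3430; b·c/n = 348·927/4070 = 79.2619
Stratum 2 (Rural): n = 5280; a·d/n = 2218·1375/5280 = 577.6042; b·c/n = 323·1364/5280 = 83.4417
OR_MH = (466.3430 + 577.6042) / (79.2619 + 83.4417) = 1043.9472 / 162.7036 = 6.41625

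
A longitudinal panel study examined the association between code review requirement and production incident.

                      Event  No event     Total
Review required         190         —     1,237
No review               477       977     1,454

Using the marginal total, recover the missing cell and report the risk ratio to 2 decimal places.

0.47

The missing cell is in the exposed row: 1237 − 190 = 1047.
So a = 190, b = 1047, c = 477, d = 977.
RR = [a/(a+b)] / [c/(c+d)] = (190/1237) / (477/1454) = 0.15360/0.32806 = 0.46820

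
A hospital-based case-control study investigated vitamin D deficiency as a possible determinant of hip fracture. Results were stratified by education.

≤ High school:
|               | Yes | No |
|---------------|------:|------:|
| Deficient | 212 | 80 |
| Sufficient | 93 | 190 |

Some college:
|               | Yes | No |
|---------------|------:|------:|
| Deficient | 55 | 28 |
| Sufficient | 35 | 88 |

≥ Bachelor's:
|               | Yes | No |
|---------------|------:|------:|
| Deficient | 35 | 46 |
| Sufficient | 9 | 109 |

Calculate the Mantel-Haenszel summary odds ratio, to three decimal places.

OR_MH = Σ(aᵢdᵢ/nᵢ) / Σ(bᵢcᵢ/nᵢ), where nᵢ is the stratum total.
Stratum 1 (≤ High school): n = 575; a·d/n = 212·190/575 = 70.0522; b·c/n = 80·93/575 = 12.9391
Stratum 2 (Some college): n = 206; a·d/n = 55·88/206 = 23.4951; b·c/n = 28·35/206 = 4.7573
Stratum 3 (≥ Bachelor's): n = 199; a·d/n = 35·109/199 = 19.1709; b·c/n = 46·9/199 = 2.0804
OR_MH = (70.0522 + 23.4951 + 19.1709) / (12.9391 + 4.7573 + 2.0804) = 112.7182 / 19.7768 = 5.69951

5.700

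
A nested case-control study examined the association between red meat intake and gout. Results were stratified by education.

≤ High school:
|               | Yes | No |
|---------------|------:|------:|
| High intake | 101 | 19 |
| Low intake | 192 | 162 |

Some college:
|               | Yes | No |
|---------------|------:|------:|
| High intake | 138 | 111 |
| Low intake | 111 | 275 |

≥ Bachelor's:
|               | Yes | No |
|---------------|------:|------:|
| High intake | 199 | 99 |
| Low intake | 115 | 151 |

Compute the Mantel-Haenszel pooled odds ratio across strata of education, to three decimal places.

OR_MH = Σ(aᵢdᵢ/nᵢ) / Σ(bᵢcᵢ/nᵢ), where nᵢ is the stratum total.
Stratum 1 (≤ High school): n = 474; a·d/n = 101·162/474 = 34.5190; b·c/n = 19·192/474 = 7.6962
Stratum 2 (Some college): n = 635; a·d/n = 138·275/635 = 59.7638; b·c/n = 111·111/635 = 19.4031
Stratum 3 (≥ Bachelor's): n = 564; a·d/n = 199·151/564 = 53.2784; b·c/n = 99·115/564 = 20.1862
OR_MH = (34.5190 + 59.7638 + 53.2784) / (7.6962 + 19.4031 + 20.1862) = 147.5611 / 47.2855 = 3.12064

3.121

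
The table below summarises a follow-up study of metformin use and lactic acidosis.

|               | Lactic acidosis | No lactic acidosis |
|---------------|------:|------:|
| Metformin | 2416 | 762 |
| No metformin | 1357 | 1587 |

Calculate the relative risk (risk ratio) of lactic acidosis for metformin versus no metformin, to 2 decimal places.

Cells: a = 2416, b = 762, c = 1357, d = 1587.
Risk in exposed = 2416/3178 = 0.76023; risk in unexposed = 1357/2944 = 0.46094.
RR = 0.76023 / 0.46094 = 1.64931
The risk among the exposed is 1.65 times that among the unexposed.

1.65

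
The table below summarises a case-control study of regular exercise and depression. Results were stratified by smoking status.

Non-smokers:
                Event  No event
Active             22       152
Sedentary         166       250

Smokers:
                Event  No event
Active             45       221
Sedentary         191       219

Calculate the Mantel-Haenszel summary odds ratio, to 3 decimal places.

0.227

OR_MH = Σ(aᵢdᵢ/nᵢ) / Σ(bᵢcᵢ/nᵢ), where nᵢ is the stratum total.
Stratum 1 (Non-smokers): n = 590; a·d/n = 22·250/590 = 9.3220; b·c/n = 152·166/590 = 42.7661
Stratum 2 (Smokers): n = 676; a·d/n = 45·219/676 = 14.5784; b·c/n = 221·191/676 = 62.4423
OR_MH = (9.3220 + 14.5784) / (42.7661 + 62.4423) = 23.9004 / 105.2084 = 0.22717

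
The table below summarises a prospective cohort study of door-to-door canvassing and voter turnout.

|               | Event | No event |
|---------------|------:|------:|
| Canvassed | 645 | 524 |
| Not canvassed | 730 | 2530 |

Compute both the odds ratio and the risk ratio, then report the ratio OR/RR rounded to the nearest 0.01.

1.73

Cells: a = 645, b = 524, c = 730, d = 2530.
OR = (645·2530)/(524·730) = 1631850/382520 = 4.26605
Risk in exposed = 645/1169 = 0.55175; risk in unexposed = 730/3260 = 0.22393; RR = 2.46400
OR/RR = 4.26605 / 2.46400 = 1.73136
The outcome is not rare, so the OR lies further from 1 than the RR.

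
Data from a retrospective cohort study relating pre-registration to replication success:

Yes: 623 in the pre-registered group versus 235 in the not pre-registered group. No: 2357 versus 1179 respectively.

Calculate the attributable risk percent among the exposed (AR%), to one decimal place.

From the description: a = 623, b = 2357, c = 235, d = 1179.
Risk in exposed = 623/2980 = 0.20906; risk in unexposed = 235/1414 = 0.16620.
RR = 0.20906/0.16620 = 1.25792
AR% = (RR − 1)/RR × 100 = (1.25792 − 1)/1.25792 × 100 = 20.5037%

20.5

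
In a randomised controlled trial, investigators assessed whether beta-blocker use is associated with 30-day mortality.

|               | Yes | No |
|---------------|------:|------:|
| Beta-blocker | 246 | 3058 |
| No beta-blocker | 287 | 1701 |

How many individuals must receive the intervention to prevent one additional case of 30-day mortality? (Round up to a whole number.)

Risk in treated group = 246/3304 = 0.07446; risk in control = 287/1988 = 0.14437.
Absolute risk reduction = 0.14437 − 0.07446 = 0.06991
NNT = 1 / ARR = 1 / 0.06991 = 14.304 → round up → 15

15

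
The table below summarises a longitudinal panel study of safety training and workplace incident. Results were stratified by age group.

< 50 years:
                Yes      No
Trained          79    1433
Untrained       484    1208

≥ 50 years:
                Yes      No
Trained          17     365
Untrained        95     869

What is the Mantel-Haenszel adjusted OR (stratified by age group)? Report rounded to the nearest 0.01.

0.17

OR_MH = Σ(aᵢdᵢ/nᵢ) / Σ(bᵢcᵢ/nᵢ), where nᵢ is the stratum total.
Stratum 1 (< 50 years): n = 3204; a·d/n = 79·1208/3204 = 29.7853; b·c/n = 1433·484/3204 = 216.4707
Stratum 2 (≥ 50 years): n = 1346; a·d/n = 17·869/1346 = 10.9755; b·c/n = 365·95/1346 = 25.7615
OR_MH = (29.7853 + 10.9755) / (216.4707 + 25.7615) = 40.7608 / 242.2322 = 0.16827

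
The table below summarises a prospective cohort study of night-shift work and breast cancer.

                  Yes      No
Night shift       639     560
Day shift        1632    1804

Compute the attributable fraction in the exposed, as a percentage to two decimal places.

Cells: a = 639, b = 560, c = 1632, d = 1804.
Risk in exposed = 639/1199 = 0.53294; risk in unexposed = 1632/3436 = 0.47497.
RR = 0.53294/0.47497 = 1.12206
AR% = (RR − 1)/RR × 100 = (1.12206 − 1)/1.12206 × 100 = 10.8779%

10.88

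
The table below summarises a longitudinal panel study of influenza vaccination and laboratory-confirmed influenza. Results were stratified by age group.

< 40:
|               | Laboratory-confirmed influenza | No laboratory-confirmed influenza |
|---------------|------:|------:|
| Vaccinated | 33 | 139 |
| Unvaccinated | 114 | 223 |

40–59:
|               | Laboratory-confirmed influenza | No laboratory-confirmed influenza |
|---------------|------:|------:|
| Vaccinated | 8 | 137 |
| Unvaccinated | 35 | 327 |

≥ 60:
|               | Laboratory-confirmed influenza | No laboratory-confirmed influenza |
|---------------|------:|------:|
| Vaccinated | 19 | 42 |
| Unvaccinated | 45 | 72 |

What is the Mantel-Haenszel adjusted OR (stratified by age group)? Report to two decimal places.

OR_MH = Σ(aᵢdᵢ/nᵢ) / Σ(bᵢcᵢ/nᵢ), where nᵢ is the stratum total.
Stratum 1 (< 40): n = 509; a·d/n = 33·223/509 = 14.4578; b·c/n = 139·114/509 = 31.1316
Stratum 2 (40–59): n = 507; a·d/n = 8·327/507 = 5.1598; b·c/n = 137·35/507 = 9.4576
Stratum 3 (≥ 60): n = 178; a·d/n = 19·72/178 = 7.6854; b·c/n = 42·45/178 = 10.6180
OR_MH = (14.4578 + 5.1598 + 7.6854) / (31.1316 + 9.4576 + 10.6180) = 27.3029 / 51.2072 = 0.53319

0.53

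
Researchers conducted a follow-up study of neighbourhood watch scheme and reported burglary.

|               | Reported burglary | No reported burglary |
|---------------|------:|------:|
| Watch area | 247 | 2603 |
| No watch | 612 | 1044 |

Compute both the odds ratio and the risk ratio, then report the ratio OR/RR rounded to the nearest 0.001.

0.690

Cells: a = 247, b = 2603, c = 612, d = 1044.
OR = (247·1044)/(2603·612) = 257868/1593036 = 0.16187
Risk in exposed = 247/2850 = 0.08667; risk in unexposed = 612/1656 = 0.36957; RR = 0.23451
OR/RR = 0.16187 / 0.23451 = 0.69026
The outcome is not rare, so the OR lies further from 1 than the RR.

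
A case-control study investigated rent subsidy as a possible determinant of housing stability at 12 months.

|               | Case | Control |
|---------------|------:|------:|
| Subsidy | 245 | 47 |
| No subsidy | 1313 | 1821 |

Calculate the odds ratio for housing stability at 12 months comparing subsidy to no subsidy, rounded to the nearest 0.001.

Cells: a = 245, b = 47, c = 1313, d = 1821.
OR = (a·d)/(b·c) = (245 × 1821) / (47 × 1313) = 446145 / 61711 = 7.22959
The odds of housing stability at 12 months are about 7.23 times as high in the subsidy group.

7.230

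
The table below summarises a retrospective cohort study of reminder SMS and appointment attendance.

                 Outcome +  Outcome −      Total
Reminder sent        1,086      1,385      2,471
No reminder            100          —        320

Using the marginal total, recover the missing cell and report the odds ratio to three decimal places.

1.725

The missing cell is in the unexposed row: 320 − 100 = 220.
So a = 1086, b = 1385, c = 100, d = 220.
OR = (a·d)/(b·c) = (1086 × 220) / (1385 × 100) = 238920 / 138500 = 1.72505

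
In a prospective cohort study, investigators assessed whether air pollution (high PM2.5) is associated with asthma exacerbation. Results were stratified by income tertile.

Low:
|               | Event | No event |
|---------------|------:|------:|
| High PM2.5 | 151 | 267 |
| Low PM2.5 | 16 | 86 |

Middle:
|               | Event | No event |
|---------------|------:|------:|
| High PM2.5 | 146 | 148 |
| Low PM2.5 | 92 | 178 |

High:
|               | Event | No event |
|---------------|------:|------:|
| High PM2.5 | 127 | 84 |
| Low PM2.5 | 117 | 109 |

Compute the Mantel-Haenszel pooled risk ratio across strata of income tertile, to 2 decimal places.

RR_MH = Σ(aᵢ·n₀ᵢ/nᵢ) / Σ(cᵢ·n₁ᵢ/nᵢ), with n₁ᵢ = aᵢ+bᵢ (exposed), n₀ᵢ = cᵢ+dᵢ (unexposed), nᵢ = n₁ᵢ+n₀ᵢ.
Stratum 1 (Low): n₁ = 418, n₀ = 102, n = 520; a·n₀/n = 151·102/520 = 29.6192; c·n₁/n = 16·418/520 = 12.8615
Stratum 2 (Middle): n₁ = 294, n₀ = 270, n = 564; a·n₀/n = 146·270/564 = 69.8936; c·n₁/n = 92·294/564 = 47.9574
Stratum 3 (High): n₁ = 211, n₀ = 226, n = 437; a·n₀/n = 127·226/437 = 65.6796; c·n₁/n = 117·211/437 = 56.4920
RR_MH = (29.6192 + 69.8936 + 65.6796) / (12.8615 + 47.9574 + 56.4920) = 165.1925 / 117.3110 = 1.40816

1.41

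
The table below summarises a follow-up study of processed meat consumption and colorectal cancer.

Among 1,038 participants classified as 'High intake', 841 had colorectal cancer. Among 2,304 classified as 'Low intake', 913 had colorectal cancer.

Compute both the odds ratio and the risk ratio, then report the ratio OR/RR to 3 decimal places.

From the description: a = 841, b = 197, c = 913, d = 1391.
OR = (841·1391)/(197·913) = 1169831/179861 = 6.50408
Risk in exposed = 841/1038 = 0.81021; risk in unexposed = 913/2304 = 0.39627; RR = 2.04461
OR/RR = 6.50408 / 2.04461 = 3.18109
The outcome is not rare, so the OR lies further from 1 than the RR.

3.181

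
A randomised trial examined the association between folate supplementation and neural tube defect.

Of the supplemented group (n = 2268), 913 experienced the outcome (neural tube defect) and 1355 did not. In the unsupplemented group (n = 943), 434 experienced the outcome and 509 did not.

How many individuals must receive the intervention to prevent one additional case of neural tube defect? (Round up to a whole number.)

18

Risk in treated group = 913/2268 = 0.40256; risk in control = 434/943 = 0.46023.
Absolute risk reduction = 0.46023 − 0.40256 = 0.05768
NNT = 1 / ARR = 1 / 0.05768 = 17.338 → round up → 18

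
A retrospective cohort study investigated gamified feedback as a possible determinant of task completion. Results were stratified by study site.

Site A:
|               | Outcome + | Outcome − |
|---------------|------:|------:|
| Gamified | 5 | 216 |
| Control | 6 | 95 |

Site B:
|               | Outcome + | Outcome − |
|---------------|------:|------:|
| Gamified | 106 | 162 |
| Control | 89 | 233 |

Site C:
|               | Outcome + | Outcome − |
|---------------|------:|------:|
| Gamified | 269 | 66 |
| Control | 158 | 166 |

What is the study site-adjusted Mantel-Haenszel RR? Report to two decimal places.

RR_MH = Σ(aᵢ·n₀ᵢ/nᵢ) / Σ(cᵢ·n₁ᵢ/nᵢ), with n₁ᵢ = aᵢ+bᵢ (exposed), n₀ᵢ = cᵢ+dᵢ (unexposed), nᵢ = n₁ᵢ+n₀ᵢ.
Stratum 1 (Site A): n₁ = 221, n₀ = 101, n = 322; a·n₀/n = 5·101/322 = 1.5683; c·n₁/n = 6·221/322 = 4.1180
Stratum 2 (Site B): n₁ = 268, n₀ = 322, n = 590; a·n₀/n = 106·322/590 = 57.8508; c·n₁/n = 89·268/590 = 40.4271
Stratum 3 (Site C): n₁ = 335, n₀ = 324, n = 659; a·n₀/n = 269·324/659 = 132.2549; c·n₁/n = 158·335/659 = 80.3187
RR_MH = (1.5683 + 57.8508 + 132.2549) / (4.1180 + 40.4271 + 80.3187) = 191.6741 / 124.8638 = 1.53507

1.54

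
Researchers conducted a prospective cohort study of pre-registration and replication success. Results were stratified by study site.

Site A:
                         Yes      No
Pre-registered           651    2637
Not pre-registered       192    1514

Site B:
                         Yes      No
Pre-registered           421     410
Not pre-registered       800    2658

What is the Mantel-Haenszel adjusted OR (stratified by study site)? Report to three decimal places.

OR_MH = Σ(aᵢdᵢ/nᵢ) / Σ(bᵢcᵢ/nᵢ), where nᵢ is the stratum total.
Stratum 1 (Site A): n = 4994; a·d/n = 651·1514/4994 = 197.3596; b·c/n = 2637·192/4994 = 101.3825
Stratum 2 (Site B): n = 4289; a·d/n = 421·2658/4289 = 260.9042; b·c/n = 410·800/4289 = 76.4747
OR_MH = (197.3596 + 260.9042) / (101.3825 + 76.4747) = 458.2638 / 177.8572 = 2.57658

2.577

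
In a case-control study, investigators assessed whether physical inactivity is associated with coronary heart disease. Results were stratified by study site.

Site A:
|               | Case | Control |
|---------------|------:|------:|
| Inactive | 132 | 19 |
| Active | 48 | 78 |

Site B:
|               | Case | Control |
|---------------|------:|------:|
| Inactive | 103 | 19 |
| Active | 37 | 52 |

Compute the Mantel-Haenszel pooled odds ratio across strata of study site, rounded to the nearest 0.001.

OR_MH = Σ(aᵢdᵢ/nᵢ) / Σ(bᵢcᵢ/nᵢ), where nᵢ is the stratum total.
Stratum 1 (Site A): n = 277; a·d/n = 132·78/277 = 37.1697; b·c/n = 19·48/277 = 3.2924
Stratum 2 (Site B): n = 211; a·d/n = 103·52/211 = 25.3839; b·c/n = 19·37/211 = 3.3318
OR_MH = (37.1697 + 25.3839) / (3.2924 + 3.3318) = 62.5536 / 6.6242 = 9.44323

9.443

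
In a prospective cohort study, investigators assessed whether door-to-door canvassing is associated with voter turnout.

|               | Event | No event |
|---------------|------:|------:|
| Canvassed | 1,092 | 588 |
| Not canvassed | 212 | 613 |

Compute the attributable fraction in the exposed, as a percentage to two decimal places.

60.47

Cells: a = 1092, b = 588, c = 212, d = 613.
Risk in exposed = 1092/1680 = 0.65000; risk in unexposed = 212/825 = 0.25697.
RR = 0.65000/0.25697 = 2.52948
AR% = (RR − 1)/RR × 100 = (2.52948 − 1)/2.52948 × 100 = 60.4662%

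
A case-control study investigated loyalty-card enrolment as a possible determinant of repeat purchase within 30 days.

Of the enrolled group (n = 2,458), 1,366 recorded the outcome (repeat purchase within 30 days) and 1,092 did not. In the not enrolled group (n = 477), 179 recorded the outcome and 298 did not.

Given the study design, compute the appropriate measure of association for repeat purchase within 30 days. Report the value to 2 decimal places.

From the description: a = 1366, b = 1092, c = 179, d = 298.
This is a case-control study: participants were sampled on outcome status, so risks in the source population cannot be estimated directly — relative risk is not valid here. The odds ratio is the appropriate measure.
OR = (a·d)/(b·c) = (1366 × 298) / (1092 × 179) = 407068 / 195468 = 2.08253

2.08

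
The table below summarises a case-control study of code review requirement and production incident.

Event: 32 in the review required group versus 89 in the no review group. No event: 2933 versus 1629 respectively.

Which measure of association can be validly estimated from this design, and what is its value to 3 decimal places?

0.200

From the description: a = 32, b = 2933, c = 89, d = 1629.
This is a case-control study: participants were sampled on outcome status, so risks in the source population cannot be estimated directly — relative risk is not valid here. The odds ratio is the appropriate measure.
OR = (a·d)/(b·c) = (32 × 1629) / (2933 × 89) = 52128 / 261037 = 0.19970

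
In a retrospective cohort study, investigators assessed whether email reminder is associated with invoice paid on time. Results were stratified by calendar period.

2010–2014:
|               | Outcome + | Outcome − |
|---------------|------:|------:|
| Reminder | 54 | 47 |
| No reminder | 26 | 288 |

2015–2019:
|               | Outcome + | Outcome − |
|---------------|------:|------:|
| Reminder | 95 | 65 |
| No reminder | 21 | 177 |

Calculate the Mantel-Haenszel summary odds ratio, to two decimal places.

12.50

OR_MH = Σ(aᵢdᵢ/nᵢ) / Σ(bᵢcᵢ/nᵢ), where nᵢ is the stratum total.
Stratum 1 (2010–2014): n = 415; a·d/n = 54·288/415 = 37.4747; b·c/n = 47·26/415 = 2.9446
Stratum 2 (2015–2019): n = 358; a·d/n = 95·177/358 = 46.9693; b·c/n = 65·21/358 = 3.8128
OR_MH = (37.4747 + 46.9693) / (2.9446 + 3.8128) = 84.4440 / 6.7574 = 12.49647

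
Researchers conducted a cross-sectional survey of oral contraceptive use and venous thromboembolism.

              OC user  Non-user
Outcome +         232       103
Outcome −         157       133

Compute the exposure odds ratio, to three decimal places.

Reading the table with exposure as columns: a = 232 (OC user, case), b = 157 (OC user, non-case), c = 103 (Non-user, case), d = 133.
OR = (a·d)/(b·c) = (232 × 133) / (157 × 103) = 30856 / 16171 = 1.90811
The odds of venous thromboembolism are about 1.91 times as high in the oc user group.

1.908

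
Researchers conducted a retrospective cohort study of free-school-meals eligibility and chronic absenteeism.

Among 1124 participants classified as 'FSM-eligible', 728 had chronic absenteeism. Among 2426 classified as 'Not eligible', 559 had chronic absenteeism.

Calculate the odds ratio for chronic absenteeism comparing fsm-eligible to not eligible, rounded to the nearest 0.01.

From the description: a = 728, b = 396, c = 559, d = 1867.
OR = (a·d)/(b·c) = (728 × 1867) / (396 × 559) = 1359176 / 221364 = 6.14000
The odds of chronic absenteeism are about 6.14 times as high in the fsm-eligible group.

6.14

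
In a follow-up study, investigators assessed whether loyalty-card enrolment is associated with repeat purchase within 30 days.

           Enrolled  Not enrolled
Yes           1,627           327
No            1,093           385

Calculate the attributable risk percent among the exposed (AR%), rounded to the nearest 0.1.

Reading the table with exposure as columns: a = 1627 (Enrolled, case), b = 1093 (Enrolled, non-case), c = 327 (Not enrolled, case), d = 385.
Risk in exposed = 1627/2720 = 0.59816; risk in unexposed = 327/712 = 0.45927.
RR = 0.59816/0.45927 = 1.30242
AR% = (RR − 1)/RR × 100 = (1.30242 − 1)/1.30242 × 100 = 23.2198%

23.2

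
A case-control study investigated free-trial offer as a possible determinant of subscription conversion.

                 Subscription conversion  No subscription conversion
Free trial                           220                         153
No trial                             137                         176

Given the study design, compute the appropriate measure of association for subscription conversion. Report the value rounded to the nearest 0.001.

Cells: a = 220, b = 153, c = 137, d = 176.
This is a case-control study: participants were sampled on outcome status, so risks in the source population cannot be estimated directly — relative risk is not valid here. The odds ratio is the appropriate measure.
OR = (a·d)/(b·c) = (220 × 176) / (153 × 137) = 38720 / 20961 = 1.84724

1.847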